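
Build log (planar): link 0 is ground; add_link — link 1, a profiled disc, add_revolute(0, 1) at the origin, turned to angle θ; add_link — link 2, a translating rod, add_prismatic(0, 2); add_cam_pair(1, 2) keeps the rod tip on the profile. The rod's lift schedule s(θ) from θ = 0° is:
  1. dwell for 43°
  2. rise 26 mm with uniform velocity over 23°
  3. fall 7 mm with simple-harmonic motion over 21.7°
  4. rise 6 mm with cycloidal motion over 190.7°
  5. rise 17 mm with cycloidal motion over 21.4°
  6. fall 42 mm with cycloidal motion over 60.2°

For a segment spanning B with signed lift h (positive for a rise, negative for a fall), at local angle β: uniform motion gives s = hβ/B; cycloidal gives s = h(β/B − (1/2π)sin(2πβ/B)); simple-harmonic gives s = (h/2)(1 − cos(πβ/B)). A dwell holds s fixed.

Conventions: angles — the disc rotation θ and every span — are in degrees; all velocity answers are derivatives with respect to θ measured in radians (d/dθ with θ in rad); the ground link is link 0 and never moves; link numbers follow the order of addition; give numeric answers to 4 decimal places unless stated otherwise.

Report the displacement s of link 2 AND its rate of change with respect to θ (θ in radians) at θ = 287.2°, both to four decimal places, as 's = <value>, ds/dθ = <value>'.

seg 1 [0°–43°] dwell: s stays 0.0000
seg 2 [43°–66°] uniform, h=26: full span → s += 26 → s = 26.0000
seg 3 [66°–87.7°] simple-harmonic, h=-7: full span → s += -7 → s = 19.0000
seg 4 [87.7°–278.4°] cycloidal, h=6: full span → s += 6 → s = 25.0000
seg 5 [278.4°–299.8°] cycloidal, h=17: θ=287.2° here. β=8.8, B=21.4. 17·(0.4112 − sin(2π·0.4112)/(2π)) = 5.5584 → s = 30.5584
velocity in seg [278.4°–299.8°] (cycloidal), θ in radians: β = 8.8° = 0.1536 rad, B = 21.4° = 0.3735 rad; ds/dθ = (h/B)(1 − cos(2πβ/B)) = (17/0.3735)(1 − cos(2π·0.4112)) = 84.130264 mm/rad

s = 30.5584, ds/dθ = 84.1303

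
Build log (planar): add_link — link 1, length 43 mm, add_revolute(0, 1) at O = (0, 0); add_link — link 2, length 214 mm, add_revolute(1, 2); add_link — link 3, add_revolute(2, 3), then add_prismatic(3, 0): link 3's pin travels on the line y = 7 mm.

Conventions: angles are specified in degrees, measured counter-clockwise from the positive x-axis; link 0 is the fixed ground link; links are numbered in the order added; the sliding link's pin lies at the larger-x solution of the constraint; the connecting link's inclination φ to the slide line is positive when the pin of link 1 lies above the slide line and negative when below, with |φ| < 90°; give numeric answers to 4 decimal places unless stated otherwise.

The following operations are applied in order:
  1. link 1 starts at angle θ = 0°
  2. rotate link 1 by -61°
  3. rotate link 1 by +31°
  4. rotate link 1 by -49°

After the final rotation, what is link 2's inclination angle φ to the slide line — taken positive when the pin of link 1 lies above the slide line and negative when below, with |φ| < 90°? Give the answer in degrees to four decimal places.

geometry: r = 43 mm, L = 214 mm, e = 7 mm; θ starts at 0°
rotate link 1 by -61°: θ ← 0° -61° = -61°
rotate link 1 by +31°: θ ← -61° +31° = -30°
rotate link 1 by -49°: θ ← -30° -49° = -79°
h = r sin θ − e = -42.209969 − 7 = -49.209969
sin φ = h / L = -49.209969 / 214 = -0.22995313
φ = arcsin(-0.22995313) = -13.294312°

-13.2943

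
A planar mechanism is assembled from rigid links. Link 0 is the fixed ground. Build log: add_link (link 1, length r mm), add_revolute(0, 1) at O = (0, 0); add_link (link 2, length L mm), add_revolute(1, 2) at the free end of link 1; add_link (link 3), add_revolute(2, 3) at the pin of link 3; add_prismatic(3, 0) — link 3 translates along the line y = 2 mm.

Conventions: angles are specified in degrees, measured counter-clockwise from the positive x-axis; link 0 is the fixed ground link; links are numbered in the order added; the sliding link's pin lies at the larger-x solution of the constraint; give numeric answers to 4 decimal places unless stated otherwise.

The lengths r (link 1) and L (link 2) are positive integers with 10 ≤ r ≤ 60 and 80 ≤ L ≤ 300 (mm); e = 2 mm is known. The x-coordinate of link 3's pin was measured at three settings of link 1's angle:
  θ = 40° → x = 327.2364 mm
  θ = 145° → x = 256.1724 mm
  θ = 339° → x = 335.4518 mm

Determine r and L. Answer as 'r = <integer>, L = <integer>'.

constraint per measurement: (x − r cos θ)² + (r sin θ − e)² = L²
subtracting the θ₁ and θ₂ equations cancels the r² and L² terms:
r = (x₁² − x₂²) / (2[(x₁cos θ₁ + e sin θ₁) − (x₂cos θ₂ + e sin θ₂)]) = 44.9999 → r = 45
L² = (x₁ − r cos θ₁)² + (r sin θ₁ − e)² = 86435.9734 → L = 294.0000 → L = 294
check at θ₃=339°: x = 335.4518 (printed 335.4518) ✓

r = 45, L = 294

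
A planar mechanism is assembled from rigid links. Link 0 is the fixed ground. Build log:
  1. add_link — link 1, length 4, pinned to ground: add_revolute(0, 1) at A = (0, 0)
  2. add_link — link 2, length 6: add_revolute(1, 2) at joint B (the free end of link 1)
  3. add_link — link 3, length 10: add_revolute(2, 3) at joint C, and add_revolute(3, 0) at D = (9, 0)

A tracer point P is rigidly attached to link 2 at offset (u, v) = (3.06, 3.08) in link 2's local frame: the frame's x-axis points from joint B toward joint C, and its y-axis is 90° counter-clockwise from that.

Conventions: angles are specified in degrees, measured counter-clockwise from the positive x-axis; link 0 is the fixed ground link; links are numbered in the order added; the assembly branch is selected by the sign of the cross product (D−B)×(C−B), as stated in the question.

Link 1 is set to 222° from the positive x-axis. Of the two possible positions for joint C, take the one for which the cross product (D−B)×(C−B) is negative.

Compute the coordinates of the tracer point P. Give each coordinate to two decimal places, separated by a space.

A=(0,0), D=(9.00,0)
B = A + 4.00·(cos222°, sin222°) = (-2.9726, -2.6765)
|BD| = 12.2681
circle(B,6.00) ∩ circle(D,10.00): a=3.5257, h=4.8549
  candidates: C₊=(-0.5910,2.8306) cross=59.560; C₋=(1.5273,-6.6452) cross=-59.560
  branch - wants cross < 0 → take C=(1.5273,-6.6452) (cross=-59.560)
ex = (C−B)/|BC| = (0.7500,-0.6615); ey = (0.6615,0.7500)
P = B + 3.06·ex + 3.08·ey = (1.3597,-2.3906)

1.36 -2.39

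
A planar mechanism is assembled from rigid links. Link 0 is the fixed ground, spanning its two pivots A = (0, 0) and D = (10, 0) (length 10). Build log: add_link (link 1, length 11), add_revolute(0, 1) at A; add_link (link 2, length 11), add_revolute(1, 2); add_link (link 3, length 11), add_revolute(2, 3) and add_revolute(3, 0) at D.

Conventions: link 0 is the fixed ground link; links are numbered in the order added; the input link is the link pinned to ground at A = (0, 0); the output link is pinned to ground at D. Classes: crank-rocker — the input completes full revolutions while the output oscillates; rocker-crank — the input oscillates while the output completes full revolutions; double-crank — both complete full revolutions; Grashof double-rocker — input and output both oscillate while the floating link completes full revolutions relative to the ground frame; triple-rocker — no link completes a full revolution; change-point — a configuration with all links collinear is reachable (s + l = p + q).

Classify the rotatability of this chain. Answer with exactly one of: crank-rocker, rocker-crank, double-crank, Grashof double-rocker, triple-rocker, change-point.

lengths: ground=10, input=11, coupler=11, output=11
sorted: s=10 (shortest), l=11 (longest), p+q=22
s + l = 21 vs p + q = 22
s + l < p + q (Grashof) with shortest = ground link → double-crank

double-crank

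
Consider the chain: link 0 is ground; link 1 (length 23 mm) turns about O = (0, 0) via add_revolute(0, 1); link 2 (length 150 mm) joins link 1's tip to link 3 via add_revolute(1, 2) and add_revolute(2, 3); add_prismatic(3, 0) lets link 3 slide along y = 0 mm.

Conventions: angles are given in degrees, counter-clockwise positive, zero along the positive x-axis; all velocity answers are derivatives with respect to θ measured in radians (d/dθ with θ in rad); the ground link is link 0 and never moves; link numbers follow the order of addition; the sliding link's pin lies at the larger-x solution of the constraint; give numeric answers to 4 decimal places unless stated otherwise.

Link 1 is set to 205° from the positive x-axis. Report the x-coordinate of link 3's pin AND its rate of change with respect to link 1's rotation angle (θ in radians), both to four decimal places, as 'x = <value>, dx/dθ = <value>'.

geometry: r = 23 mm, L = 150 mm, e = 0 mm
crank pin P = (r cos θ, r sin θ) = (-20.845079, -9.720220)
h = r sin θ − e = -9.720220 − 0 = -9.720220
x = r cos θ + √(L² − h²) = -20.845079 + 149.684726 = 128.839647
dx/dθ = −r sin θ − h·r cos θ/√(L² − h²) (θ in radians; h = -9.720220) = 8.366583

x = 128.8396, dx/dθ = 8.3666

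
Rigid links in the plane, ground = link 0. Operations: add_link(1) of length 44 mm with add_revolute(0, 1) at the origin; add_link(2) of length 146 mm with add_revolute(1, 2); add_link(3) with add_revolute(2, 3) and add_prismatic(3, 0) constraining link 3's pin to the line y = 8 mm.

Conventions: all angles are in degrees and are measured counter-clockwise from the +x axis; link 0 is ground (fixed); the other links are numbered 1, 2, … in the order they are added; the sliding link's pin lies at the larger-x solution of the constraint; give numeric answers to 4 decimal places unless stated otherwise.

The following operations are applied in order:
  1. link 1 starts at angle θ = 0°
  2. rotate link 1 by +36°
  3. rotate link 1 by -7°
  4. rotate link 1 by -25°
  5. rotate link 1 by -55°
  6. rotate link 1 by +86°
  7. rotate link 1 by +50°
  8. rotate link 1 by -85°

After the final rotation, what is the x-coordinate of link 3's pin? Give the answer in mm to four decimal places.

geometry: r = 44 mm, L = 146 mm, e = 8 mm; θ starts at 0°
rotate link 1 by +36°: θ ← 0° +36° = 36°
rotate link 1 by -7°: θ ← 36° -7° = 29°
rotate link 1 by -25°: θ ← 29° -25° = 4°
rotate link 1 by -55°: θ ← 4° -55° = -51°
rotate link 1 by +86°: θ ← -51° +86° = 35°
rotate link 1 by +50°: θ ← 35° +50° = 85°
rotate link 1 by -85°: θ ← 85° -85° = 0°
crank pin P = (r cos θ, r sin θ) = (44.000000, 0.000000)
h = r sin θ − e = 0.000000 − 8 = -8.000000
x = r cos θ + √(L² − h²) = 44.000000 + 145.780657 = 189.780657

189.7807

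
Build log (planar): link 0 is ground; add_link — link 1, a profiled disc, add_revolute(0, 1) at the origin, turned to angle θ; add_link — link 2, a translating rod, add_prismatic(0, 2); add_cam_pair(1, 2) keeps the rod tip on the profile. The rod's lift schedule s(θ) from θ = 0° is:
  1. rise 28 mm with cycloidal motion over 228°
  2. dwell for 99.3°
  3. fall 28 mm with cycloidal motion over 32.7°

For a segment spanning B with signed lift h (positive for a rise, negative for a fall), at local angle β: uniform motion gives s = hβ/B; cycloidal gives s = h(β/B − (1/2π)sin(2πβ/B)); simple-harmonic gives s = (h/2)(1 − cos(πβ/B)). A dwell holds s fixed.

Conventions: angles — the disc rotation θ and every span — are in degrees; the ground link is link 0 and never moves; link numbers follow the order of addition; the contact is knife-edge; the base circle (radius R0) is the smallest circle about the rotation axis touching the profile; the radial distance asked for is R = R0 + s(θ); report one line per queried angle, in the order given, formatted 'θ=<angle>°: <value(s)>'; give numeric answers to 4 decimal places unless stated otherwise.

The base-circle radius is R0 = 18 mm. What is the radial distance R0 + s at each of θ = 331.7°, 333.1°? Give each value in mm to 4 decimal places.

seg 1 [0°–228°] cycloidal, h=28: full span → s += 28 → s = 28.0000
seg 2 [228°–327.3°] dwell: s stays 28.0000
seg 3 [327.3°–360°] cycloidal, h=-28: θ=331.7° here. β=4.4, B=32.7. -28·(0.1346 − sin(2π·0.1346)/(2π)) = -0.4331 → s = 27.5669
seg 3 [327.3°–360°] cycloidal, h=-28: θ=333.1° here. β=5.8, B=32.7. -28·(0.1774 − sin(2π·0.1774)/(2π)) = -0.9660 → s = 27.0340
θ=331.7°: R = R0 + s = 18 + 27.5669 = 45.5669
θ=333.1°: R = R0 + s = 18 + 27.0340 = 45.0340

θ=331.7°: 45.5669
θ=333.1°: 45.0340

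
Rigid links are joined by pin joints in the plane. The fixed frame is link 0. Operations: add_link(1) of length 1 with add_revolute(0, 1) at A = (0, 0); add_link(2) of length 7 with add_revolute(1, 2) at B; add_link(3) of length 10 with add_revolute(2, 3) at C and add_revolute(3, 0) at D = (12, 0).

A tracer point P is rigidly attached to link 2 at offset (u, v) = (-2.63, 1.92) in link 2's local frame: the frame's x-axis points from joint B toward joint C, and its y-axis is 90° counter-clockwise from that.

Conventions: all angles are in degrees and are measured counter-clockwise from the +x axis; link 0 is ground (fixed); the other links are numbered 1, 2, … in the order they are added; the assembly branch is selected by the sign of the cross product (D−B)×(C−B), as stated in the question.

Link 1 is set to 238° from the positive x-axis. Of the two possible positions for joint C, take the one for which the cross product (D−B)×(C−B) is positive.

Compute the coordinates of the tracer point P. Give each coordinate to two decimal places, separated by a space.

A=(0,0), D=(12.00,0)
B = A + 1.00·(cos238°, sin238°) = (-0.5299, -0.8480)
|BD| = 12.5586
circle(B,7.00) ∩ circle(D,10.00): a=4.2488, h=5.5631
  candidates: C₊=(3.3335,4.9892) cross=69.864; C₋=(4.0849,-6.1115) cross=-69.864
  branch + wants cross > 0 → take C=(3.3335,4.9892) (cross=69.864)
ex = (C−B)/|BC| = (0.5519,0.8339); ey = (-0.8339,0.5519)
P = B + -2.63·ex + 1.92·ey = (-3.5826,-1.9815)

-3.58 -1.98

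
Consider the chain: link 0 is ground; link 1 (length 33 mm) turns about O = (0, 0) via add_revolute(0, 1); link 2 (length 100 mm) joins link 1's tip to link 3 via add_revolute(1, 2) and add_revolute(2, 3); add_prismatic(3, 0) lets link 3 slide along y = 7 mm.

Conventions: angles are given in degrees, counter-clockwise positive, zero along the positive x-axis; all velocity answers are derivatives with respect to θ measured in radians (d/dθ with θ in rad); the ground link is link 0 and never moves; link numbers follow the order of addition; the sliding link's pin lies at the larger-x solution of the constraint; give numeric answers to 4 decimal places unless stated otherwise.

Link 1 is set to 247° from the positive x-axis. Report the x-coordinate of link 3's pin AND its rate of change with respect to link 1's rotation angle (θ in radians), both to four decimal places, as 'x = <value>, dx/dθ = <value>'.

geometry: r = 33 mm, L = 100 mm, e = 7 mm
crank pin P = (r cos θ, r sin θ) = (-12.894127, -30.376660)
h = r sin θ − e = -30.376660 − 7 = -37.376660
x = r cos θ + √(L² − h²) = -12.894127 + 92.752279 = 79.858152
dx/dθ = −r sin θ − h·r cos θ/√(L² − h²) (θ in radians; h = -37.376660) = 25.180676

x = 79.8582, dx/dθ = 25.1807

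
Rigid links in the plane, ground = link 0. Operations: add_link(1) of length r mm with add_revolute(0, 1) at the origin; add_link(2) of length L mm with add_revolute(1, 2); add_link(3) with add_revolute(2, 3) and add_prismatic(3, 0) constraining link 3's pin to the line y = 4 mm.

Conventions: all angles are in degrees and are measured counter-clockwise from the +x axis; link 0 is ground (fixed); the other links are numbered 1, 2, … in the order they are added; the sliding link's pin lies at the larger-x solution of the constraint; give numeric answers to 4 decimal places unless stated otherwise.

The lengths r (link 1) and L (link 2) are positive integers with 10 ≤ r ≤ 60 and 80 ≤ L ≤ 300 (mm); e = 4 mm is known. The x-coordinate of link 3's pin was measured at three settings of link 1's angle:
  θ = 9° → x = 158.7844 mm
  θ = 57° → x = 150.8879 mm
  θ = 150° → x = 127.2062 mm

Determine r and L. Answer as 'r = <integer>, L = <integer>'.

constraint per measurement: (x − r cos θ)² + (r sin θ − e)² = L²
subtracting the θ₁ and θ₂ equations cancels the r² and L² terms:
r = (x₁² − x₂²) / (2[(x₁cos θ₁ + e sin θ₁) − (x₂cos θ₂ + e sin θ₂)]) = 17.0001 → r = 17
L² = (x₁ − r cos θ₁)² + (r sin θ₁ − e)² = 20164.0076 → L = 142.0000 → L = 142
check at θ₃=150°: x = 127.2062 (printed 127.2062) ✓

r = 17, L = 142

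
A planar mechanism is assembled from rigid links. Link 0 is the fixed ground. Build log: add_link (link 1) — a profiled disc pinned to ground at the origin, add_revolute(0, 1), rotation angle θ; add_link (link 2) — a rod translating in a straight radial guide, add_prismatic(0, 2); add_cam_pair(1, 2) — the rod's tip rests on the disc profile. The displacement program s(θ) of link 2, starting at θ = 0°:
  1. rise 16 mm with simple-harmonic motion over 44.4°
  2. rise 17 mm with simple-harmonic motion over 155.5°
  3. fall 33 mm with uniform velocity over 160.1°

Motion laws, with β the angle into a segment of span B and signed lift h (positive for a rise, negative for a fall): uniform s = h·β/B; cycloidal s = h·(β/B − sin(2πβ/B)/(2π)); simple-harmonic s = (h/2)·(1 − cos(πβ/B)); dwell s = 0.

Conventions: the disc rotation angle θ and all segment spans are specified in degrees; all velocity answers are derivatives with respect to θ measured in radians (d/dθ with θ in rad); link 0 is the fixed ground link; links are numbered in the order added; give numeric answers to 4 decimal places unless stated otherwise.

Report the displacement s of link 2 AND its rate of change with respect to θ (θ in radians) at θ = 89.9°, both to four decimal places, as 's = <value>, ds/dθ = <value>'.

seg 1 [0°–44.4°] simple-harmonic, h=16: full span → s += 16 → s = 16.0000
seg 2 [44.4°–199.9°] simple-harmonic, h=17: θ=89.9° here. β=45.5, B=155.5. 17/2·(1 − cos(π·0.2926)) = 3.3454 → s = 19.3454
velocity in seg [44.4°–199.9°] (simple-harmonic), θ in radians: β = 45.5° = 0.7941 rad, B = 155.5° = 2.7140 rad; ds/dθ = (πh/(2B)) sin(πβ/B) = (π·17/(2·2.7140)) sin(π·0.2926) = 7.823598 mm/rad

s = 19.3454, ds/dθ = 7.8236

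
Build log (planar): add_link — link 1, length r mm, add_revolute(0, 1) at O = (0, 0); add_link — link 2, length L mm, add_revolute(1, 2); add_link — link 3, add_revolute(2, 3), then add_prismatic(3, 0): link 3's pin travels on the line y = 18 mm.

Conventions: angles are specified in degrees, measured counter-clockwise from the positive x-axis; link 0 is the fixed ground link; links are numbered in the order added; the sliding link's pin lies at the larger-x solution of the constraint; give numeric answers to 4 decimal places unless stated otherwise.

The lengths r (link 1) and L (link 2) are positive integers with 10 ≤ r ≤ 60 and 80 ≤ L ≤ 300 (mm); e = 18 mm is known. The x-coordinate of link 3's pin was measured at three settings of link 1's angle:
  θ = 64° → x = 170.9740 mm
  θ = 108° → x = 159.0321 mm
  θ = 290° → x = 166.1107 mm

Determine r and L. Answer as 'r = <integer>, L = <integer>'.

constraint per measurement: (x − r cos θ)² + (r sin θ − e)² = L²
subtracting the θ₁ and θ₂ equations cancels the r² and L² terms:
r = (x₁² − x₂²) / (2[(x₁cos θ₁ + e sin θ₁) − (x₂cos θ₂ + e sin θ₂)]) = 16.0000 → r = 16
L² = (x₁ − r cos θ₁)² + (r sin θ₁ − e)² = 26896.0011 → L = 164.0000 → L = 164
check at θ₃=290°: x = 166.1107 (printed 166.1107) ✓

r = 16, L = 164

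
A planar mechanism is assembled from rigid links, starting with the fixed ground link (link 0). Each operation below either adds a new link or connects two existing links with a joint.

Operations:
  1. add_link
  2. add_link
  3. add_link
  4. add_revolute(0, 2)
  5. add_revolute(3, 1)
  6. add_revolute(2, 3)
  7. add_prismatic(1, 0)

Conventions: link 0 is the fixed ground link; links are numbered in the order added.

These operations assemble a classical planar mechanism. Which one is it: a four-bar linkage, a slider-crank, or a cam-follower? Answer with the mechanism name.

links: 4 (incl. ground); joints: 3 revolute, 1 prismatic, 0 higher (cam) pair, forming one closed loop
4 links, 3 revolutes + 1 prismatic in one loop → slider-crank

slider-crank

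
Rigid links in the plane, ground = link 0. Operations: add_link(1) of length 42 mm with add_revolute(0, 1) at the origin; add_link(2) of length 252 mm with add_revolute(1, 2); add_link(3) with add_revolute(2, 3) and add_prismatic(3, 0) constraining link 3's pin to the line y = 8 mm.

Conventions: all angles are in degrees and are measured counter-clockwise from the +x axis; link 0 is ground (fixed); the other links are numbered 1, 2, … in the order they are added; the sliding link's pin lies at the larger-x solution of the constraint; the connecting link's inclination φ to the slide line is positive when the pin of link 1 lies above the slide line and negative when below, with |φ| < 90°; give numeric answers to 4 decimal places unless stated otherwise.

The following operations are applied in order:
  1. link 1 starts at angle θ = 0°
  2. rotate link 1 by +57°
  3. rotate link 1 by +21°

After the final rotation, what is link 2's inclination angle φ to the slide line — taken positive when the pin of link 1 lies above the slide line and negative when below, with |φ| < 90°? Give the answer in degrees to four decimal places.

geometry: r = 42 mm, L = 252 mm, e = 8 mm; θ starts at 0°
rotate link 1 by +57°: θ ← 0° +57° = 57°
rotate link 1 by +21°: θ ← 57° +21° = 78°
h = r sin θ − e = 41.082199 − 8 = 33.082199
sin φ = h / L = 33.082199 / 252 = 0.13127857
φ = arcsin(0.13127857) = 7.543482°

7.5435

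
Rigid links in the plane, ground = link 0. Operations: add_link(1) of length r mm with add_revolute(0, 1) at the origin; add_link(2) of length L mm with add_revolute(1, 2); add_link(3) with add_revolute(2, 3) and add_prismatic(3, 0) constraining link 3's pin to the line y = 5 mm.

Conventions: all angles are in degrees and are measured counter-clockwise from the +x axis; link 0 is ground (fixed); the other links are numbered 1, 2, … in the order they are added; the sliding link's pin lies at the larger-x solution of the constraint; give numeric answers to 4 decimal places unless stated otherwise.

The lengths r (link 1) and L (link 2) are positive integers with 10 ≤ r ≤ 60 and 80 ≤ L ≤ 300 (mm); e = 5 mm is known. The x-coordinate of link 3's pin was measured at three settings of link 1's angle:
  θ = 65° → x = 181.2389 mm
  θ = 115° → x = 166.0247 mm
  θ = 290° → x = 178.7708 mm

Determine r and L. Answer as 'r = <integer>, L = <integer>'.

constraint per measurement: (x − r cos θ)² + (r sin θ − e)² = L²
subtracting the θ₁ and θ₂ equations cancels the r² and L² terms:
r = (x₁² − x₂²) / (2[(x₁cos θ₁ + e sin θ₁) − (x₂cos θ₂ + e sin θ₂)]) = 17.9999 → r = 18
L² = (x₁ − r cos θ₁)² + (r sin θ₁ − e)² = 30275.9882 → L = 174.0000 → L = 174
check at θ₃=290°: x = 178.7708 (printed 178.7708) ✓

r = 18, L = 174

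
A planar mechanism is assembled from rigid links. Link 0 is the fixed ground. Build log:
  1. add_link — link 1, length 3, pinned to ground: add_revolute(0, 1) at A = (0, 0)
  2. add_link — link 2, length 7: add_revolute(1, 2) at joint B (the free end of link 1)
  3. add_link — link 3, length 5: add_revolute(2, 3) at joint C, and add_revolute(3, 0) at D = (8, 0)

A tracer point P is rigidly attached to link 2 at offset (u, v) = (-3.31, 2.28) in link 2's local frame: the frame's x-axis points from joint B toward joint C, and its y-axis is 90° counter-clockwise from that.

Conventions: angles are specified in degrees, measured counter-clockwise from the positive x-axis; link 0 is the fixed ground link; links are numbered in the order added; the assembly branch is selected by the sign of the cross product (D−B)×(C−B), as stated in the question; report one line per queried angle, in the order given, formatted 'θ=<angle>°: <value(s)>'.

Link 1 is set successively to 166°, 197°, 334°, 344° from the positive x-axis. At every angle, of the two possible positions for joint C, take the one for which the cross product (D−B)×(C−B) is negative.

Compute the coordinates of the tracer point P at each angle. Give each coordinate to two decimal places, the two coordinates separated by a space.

A=(0,0), D=(8.00,0)
θ=166°: B = A + 3.00·(cos166°, sin166°) = (-2.9109, 0.7258)
θ=166°: |BD| = 10.9350
θ=166°: circle(B,7.00) ∩ circle(D,5.00): a=6.5649, h=2.4294
θ=166°:   candidates: C₊=(3.8008,2.7141) cross=26.566; C₋=(3.4783,-2.1340) cross=-26.566
θ=166°:   branch - wants cross < 0 → take C=(3.4783,-2.1340) (cross=-26.566)
θ=166°: ex = (C−B)/|BC| = (0.9127,-0.4085); ey = (0.4085,0.9127)
θ=166°: P = B + -3.31·ex + 2.28·ey = (-5.0006,4.1591)
θ=197°: B = A + 3.00·(cos197°, sin197°) = (-2.8689, -0.8771)
θ=197°: |BD| = 10.9042
θ=197°: circle(B,7.00) ∩ circle(D,5.00): a=6.5526, h=2.4624
θ=197°:   candidates: C₊=(3.4644,2.1044) cross=26.850; C₋=(3.8605,-2.8044) cross=-26.850
θ=197°:   branch - wants cross < 0 → take C=(3.8605,-2.8044) (cross=-26.850)
θ=197°: ex = (C−B)/|BC| = (0.9613,-0.2753); ey = (0.2753,0.9613)
θ=197°: P = B + -3.31·ex + 2.28·ey = (-5.4232,2.2261)
θ=334°: B = A + 3.00·(cos334°, sin334°) = (2.6964, -1.3151)
θ=334°: |BD| = 5.4642
θ=334°: circle(B,7.00) ∩ circle(D,5.00): a=4.9282, h=4.9712
θ=334°:   candidates: C₊=(6.2833,4.6961) cross=27.164; C₋=(8.6762,-4.9541) cross=-27.164
θ=334°:   branch - wants cross < 0 → take C=(8.6762,-4.9541) (cross=-27.164)
θ=334°: ex = (C−B)/|BC| = (0.8543,-0.5199); ey = (0.5199,0.8543)
θ=334°: P = B + -3.31·ex + 2.28·ey = (1.0540,2.3533)
θ=344°: B = A + 3.00·(cos344°, sin344°) = (2.8838, -0.8269)
θ=344°: |BD| = 5.1826
θ=344°: circle(B,7.00) ∩ circle(D,5.00): a=4.9067, h=4.9924
θ=344°:   candidates: C₊=(6.9311,4.8844) cross=25.874; C₋=(8.5242,-4.9724) cross=-25.874
θ=344°:   branch - wants cross < 0 → take C=(8.5242,-4.9724) (cross=-25.874)
θ=344°: ex = (C−B)/|BC| = (0.8058,-0.5922); ey = (0.5922,0.8058)
θ=344°: P = B + -3.31·ex + 2.28·ey = (1.5669,2.9705)

θ=166°: -5.00 4.16
θ=197°: -5.42 2.23
θ=334°: 1.05 2.35
θ=344°: 1.57 2.97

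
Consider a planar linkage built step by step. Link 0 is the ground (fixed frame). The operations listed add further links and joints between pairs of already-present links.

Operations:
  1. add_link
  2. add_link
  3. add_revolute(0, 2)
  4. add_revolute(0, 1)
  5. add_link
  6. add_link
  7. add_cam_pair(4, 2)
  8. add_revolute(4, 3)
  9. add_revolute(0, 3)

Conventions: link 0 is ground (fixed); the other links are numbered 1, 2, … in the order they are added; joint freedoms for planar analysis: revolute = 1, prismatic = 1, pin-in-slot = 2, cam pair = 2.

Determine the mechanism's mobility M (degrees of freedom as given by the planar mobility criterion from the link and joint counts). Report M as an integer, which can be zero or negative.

(L,J1,J2)=(1,0,0); link0 fixed
link1: (2,0,0)
link2: (3,0,0)
R 0-2 [J1]: (3,1,0)
R 0-1 [J1]: (3,2,0)
link3: (4,2,0)
link4: (5,2,0)
C 4-2 [J2]: (5,2,1)
R 4-3 [J1]: (5,3,1)
R 0-3 [J1]: (5,4,1)
Grübler: 3·4 − 2·4 − 1 = 3

M = 3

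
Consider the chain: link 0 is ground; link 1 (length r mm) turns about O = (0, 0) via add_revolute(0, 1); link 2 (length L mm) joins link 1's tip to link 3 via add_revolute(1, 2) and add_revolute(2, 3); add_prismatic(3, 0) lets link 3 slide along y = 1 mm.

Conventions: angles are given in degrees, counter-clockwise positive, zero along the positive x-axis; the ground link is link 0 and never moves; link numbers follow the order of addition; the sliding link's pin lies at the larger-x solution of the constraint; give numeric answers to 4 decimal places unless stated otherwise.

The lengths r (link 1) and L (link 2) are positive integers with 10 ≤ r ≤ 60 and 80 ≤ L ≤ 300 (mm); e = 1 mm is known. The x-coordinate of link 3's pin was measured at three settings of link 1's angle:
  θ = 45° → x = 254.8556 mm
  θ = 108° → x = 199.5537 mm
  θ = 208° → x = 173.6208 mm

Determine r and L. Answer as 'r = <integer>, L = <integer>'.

constraint per measurement: (x − r cos θ)² + (r sin θ − e)² = L²
subtracting the θ₁ and θ₂ equations cancels the r² and L² terms:
r = (x₁² − x₂²) / (2[(x₁cos θ₁ + e sin θ₁) − (x₂cos θ₂ + e sin θ₂)]) = 52.0000 → r = 52
L² = (x₁ − r cos θ₁)² + (r sin θ₁ − e)² = 48840.9850 → L = 221.0000 → L = 221
check at θ₃=208°: x = 173.6208 (printed 173.6208) ✓

r = 52, L = 221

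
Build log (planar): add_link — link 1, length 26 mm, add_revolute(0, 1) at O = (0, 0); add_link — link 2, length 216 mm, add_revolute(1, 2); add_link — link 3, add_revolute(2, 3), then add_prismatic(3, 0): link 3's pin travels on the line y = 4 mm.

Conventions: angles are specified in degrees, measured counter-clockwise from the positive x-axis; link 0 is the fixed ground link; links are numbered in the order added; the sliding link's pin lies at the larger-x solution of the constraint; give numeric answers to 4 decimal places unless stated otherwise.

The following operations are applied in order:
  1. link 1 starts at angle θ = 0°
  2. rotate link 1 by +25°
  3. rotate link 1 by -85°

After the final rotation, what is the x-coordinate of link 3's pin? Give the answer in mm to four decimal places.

geometry: r = 26 mm, L = 216 mm, e = 4 mm; θ starts at 0°
rotate link 1 by +25°: θ ← 0° +25° = 25°
rotate link 1 by -85°: θ ← 25° -85° = -60°
crank pin P = (r cos θ, r sin θ) = (13.000000, -22.516660)
h = r sin θ − e = -22.516660 − 4 = -26.516660
x = r cos θ + √(L² − h²) = 13.000000 + 214.366198 = 227.366198

227.3662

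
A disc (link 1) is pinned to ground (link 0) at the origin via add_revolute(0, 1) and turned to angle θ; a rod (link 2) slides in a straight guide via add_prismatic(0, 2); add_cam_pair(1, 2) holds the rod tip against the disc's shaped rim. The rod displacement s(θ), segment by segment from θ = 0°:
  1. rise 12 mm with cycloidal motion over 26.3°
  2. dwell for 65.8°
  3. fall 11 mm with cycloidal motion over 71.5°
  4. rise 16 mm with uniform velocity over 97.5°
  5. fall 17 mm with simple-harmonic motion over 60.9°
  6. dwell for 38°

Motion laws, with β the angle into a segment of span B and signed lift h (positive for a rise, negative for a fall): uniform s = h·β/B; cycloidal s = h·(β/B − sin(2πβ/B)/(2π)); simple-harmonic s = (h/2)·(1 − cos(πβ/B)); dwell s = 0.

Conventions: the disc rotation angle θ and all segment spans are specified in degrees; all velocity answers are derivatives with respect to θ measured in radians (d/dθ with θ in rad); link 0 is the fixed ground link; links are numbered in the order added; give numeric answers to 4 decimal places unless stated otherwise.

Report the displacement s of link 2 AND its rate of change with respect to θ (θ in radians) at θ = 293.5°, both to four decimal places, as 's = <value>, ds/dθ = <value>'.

segment 1 (0° to 26.3°, cycloidal, h = 12) is passed completely: s = 0.0000 + (12) = 12.0000
segment 2 (26.3° to 92.1°, dwell): s unchanged at 12.0000
segment 3 (92.1° to 163.6°, cycloidal, h = -11) is passed completely: s = 12.0000 + (-11) = 1.0000
segment 4 (163.6° to 261.1°, uniform, h = 16) is passed completely: s = 1.0000 + (16) = 17.0000
θ = 293.5° falls in segment 5 (261.1° to 322°, simple-harmonic, h = -17): β = 293.5 − 261.1 = 32.4°, B = 60.9°; Δs = -17/2·(1 − cos(π·0.5320)) = -9.3536; s = 17.0000 − 9.3536 = 7.6464
velocity in seg [261.1°–322°] (simple-harmonic), θ in radians: β = 32.4° = 0.5655 rad, B = 60.9° = 1.0629 rad; ds/dθ = (πh/(2B)) sin(πβ/B) = (π·(-17)/(2·1.0629)) sin(π·0.5320) = -24.996150 mm/rad

s = 7.6464, ds/dθ = -24.9962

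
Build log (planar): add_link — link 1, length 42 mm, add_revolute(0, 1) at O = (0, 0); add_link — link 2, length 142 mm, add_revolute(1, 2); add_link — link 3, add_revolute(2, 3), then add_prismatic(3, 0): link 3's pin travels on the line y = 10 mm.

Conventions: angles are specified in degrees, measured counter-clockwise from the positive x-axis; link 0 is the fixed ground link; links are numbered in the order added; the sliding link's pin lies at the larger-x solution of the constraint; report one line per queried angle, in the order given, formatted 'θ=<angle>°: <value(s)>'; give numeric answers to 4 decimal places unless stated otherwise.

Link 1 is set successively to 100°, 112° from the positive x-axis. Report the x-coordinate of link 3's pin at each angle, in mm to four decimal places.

geometry: r = 42 mm, L = 142 mm, e = 10 mm
θ=100°: crank pin P = (r cos θ, r sin θ) = (-7.293223, 41.361926)
θ=100°: h = r sin θ − e = 41.361926 − 10 = 31.361926
θ=100°: x = r cos θ + √(L² − h²) = -7.293223 + 138.493428 = 131.200205
θ=112°: crank pin P = (r cos θ, r sin θ) = (-15.733477, 38.941722)
θ=112°: h = r sin θ − e = 38.941722 − 10 = 28.941722
θ=112°: x = r cos θ + √(L² − h²) = -15.733477 + 139.019339 = 123.285863

θ=100°: 131.2002
θ=112°: 123.2859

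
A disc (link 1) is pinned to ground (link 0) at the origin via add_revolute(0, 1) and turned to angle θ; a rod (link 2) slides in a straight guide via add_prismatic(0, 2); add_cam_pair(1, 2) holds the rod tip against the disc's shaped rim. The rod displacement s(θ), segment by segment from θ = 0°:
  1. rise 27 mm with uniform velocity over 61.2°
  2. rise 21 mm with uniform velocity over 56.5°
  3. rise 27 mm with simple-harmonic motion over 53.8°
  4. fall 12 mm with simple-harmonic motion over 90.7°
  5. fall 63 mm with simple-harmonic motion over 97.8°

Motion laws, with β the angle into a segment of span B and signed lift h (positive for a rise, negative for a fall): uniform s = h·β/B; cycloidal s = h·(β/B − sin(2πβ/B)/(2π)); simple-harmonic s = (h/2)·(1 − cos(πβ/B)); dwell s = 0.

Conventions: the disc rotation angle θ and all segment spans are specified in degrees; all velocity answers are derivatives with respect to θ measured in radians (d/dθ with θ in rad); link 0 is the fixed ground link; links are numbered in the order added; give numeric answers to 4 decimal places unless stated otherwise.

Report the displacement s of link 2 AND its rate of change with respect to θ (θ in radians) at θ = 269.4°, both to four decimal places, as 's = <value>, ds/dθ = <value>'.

segment 1 (0° to 61.2°, uniform, h = 27) is passed completely: s = 0.0000 + (27) = 27.0000
segment 2 (61.2° to 117.7°, uniform, h = 21) is passed completely: s = 27.0000 + (21) = 48.0000
segment 3 (117.7° to 171.5°, simple-harmonic, h = 27) is passed completely: s = 48.0000 + (27) = 75.0000
segment 4 (171.5° to 262.2°, simple-harmonic, h = -12) is passed completely: s = 75.0000 + (-12) = 63.0000
θ = 269.4° falls in segment 5 (262.2° to 360°, simple-harmonic, h = -63): β = 269.4 − 262.2 = 7.2°, B = 97.8°; Δs = -63/2·(1 − cos(π·0.0736)) = -0.8387; s = 63.0000 − 0.8387 = 62.1613
velocity in seg [262.2°–360°] (simple-harmonic), θ in radians: β = 7.2° = 0.1257 rad, B = 97.8° = 1.7069 rad; ds/dθ = (πh/(2B)) sin(πβ/B) = (π·(-63)/(2·1.7069)) sin(π·0.0736) = -13.289509 mm/rad

s = 62.1613, ds/dθ = -13.2895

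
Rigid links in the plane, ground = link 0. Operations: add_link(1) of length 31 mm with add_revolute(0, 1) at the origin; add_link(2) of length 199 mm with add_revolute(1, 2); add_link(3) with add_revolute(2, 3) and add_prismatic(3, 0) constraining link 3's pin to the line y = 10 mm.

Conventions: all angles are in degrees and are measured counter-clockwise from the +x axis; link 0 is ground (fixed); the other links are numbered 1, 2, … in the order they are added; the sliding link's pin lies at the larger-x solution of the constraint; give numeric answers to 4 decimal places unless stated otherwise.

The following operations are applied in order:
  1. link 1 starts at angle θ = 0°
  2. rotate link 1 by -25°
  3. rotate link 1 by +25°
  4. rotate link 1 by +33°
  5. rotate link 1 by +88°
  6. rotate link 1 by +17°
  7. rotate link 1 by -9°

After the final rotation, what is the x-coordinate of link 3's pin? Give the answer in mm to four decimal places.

geometry: r = 31 mm, L = 199 mm, e = 10 mm; θ starts at 0°
rotate link 1 by -25°: θ ← 0° -25° = -25°
rotate link 1 by +25°: θ ← -25° +25° = 0°
rotate link 1 by +33°: θ ← 0° +33° = 33°
rotate link 1 by +88°: θ ← 33° +88° = 121°
rotate link 1 by +17°: θ ← 121° +17° = 138°
rotate link 1 by -9°: θ ← 138° -9° = 129°
crank pin P = (r cos θ, r sin θ) = (-19.508932, 24.091525)
h = r sin θ − e = 24.091525 − 10 = 14.091525
x = r cos θ + √(L² − h²) = -19.508932 + 198.500451 = 178.991519

178.9915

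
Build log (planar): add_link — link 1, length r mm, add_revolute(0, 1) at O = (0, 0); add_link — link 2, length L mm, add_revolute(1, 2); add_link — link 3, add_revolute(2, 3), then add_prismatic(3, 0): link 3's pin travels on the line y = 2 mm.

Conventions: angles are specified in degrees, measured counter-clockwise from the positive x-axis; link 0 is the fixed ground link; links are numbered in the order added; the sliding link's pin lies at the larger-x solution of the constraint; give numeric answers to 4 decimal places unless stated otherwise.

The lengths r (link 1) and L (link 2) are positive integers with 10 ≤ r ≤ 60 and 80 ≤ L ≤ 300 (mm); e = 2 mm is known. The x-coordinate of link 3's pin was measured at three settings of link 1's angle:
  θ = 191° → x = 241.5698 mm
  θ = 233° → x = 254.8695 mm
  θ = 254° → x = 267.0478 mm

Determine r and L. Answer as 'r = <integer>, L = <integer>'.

constraint per measurement: (x − r cos θ)² + (r sin θ − e)² = L²
subtracting the θ₁ and θ₂ equations cancels the r² and L² terms:
r = (x₁² − x₂²) / (2[(x₁cos θ₁ + e sin θ₁) − (x₂cos θ₂ + e sin θ₂)]) = 39.9998 → r = 40
L² = (x₁ − r cos θ₁)² + (r sin θ₁ − e)² = 78961.0163 → L = 281.0000 → L = 281
check at θ₃=254°: x = 267.0478 (printed 267.0478) ✓

r = 40, L = 281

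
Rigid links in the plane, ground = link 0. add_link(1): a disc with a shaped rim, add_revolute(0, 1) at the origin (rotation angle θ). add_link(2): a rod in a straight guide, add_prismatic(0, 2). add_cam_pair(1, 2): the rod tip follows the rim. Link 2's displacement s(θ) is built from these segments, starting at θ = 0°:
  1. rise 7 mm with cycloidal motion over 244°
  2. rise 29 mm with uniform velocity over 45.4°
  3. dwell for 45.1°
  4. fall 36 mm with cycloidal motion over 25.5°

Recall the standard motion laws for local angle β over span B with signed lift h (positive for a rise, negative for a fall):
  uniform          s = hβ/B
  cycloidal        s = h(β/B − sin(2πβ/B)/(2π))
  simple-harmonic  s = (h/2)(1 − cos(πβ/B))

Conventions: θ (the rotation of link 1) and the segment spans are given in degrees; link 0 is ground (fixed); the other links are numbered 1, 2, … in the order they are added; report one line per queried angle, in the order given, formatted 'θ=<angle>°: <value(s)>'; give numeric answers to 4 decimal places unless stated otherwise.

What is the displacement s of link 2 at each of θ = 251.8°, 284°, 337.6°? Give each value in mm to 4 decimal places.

segment 1 (0° to 244°, cycloidal, h = 7) is passed completely: s = 0.0000 + (7) = 7.0000
θ = 251.8° falls in segment 2 (244° to 289.4°, uniform, h = 29): β = 251.8 − 244 = 7.8°, B = 45.4°; Δs = 29·7.8/45.4 = 4.9824; s = 7.0000 + 4.9824 = 11.9824
θ = 284° falls in segment 2 (244° to 289.4°, uniform, h = 29): β = 284 − 244 = 40°, B = 45.4°; Δs = 29·40/45.4 = 25.5507; s = 7.0000 + 25.5507 = 32.5507
segment 2 (244° to 289.4°, uniform, h = 29) is passed completely: s = 7.0000 + (29) = 36.0000
segment 3 (289.4° to 334.5°, dwell): s unchanged at 36.0000
θ = 337.6° falls in segment 4 (334.5° to 360°, cycloidal, h = -36): β = 337.6 − 334.5 = 3.1°, B = 25.5°; Δs = -36·(0.1216 − sin(2π·0.1216)/(2π)) = -0.4133; s = 36.0000 − 0.4133 = 35.5867

θ=251.8°: 11.9824
θ=284°: 32.5507
θ=337.6°: 35.5867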